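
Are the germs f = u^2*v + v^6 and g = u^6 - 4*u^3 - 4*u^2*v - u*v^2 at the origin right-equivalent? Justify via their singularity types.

Yes.

The Hessian of f at 0 is [[0, 0], [0, 0]] with rank 0, so corank 2. A Groebner basis of the Jacobian ideal J(f) in C{u,v} is {u^2/6 + v^5, u^3, u*v}; counting standard monomials gives mu = 7. Corank 2; j^3 = u^2*v has shape L^2 M (L != M), so D-series; mu = 7 gives D_7. The Hessian of g at 0 is [[0, 0], [0, 0]] with rank 0, so corank 2. A Groebner basis of the Jacobian ideal J(g) in C{u,v} is {32*u*v/3 + v^5 + 16*v^2/3, u*v^2 + v^3/2, u^2 + u*v/2}; counting standard monomials gives mu = 7. Corank 2; j^3 = -u*(2*u + v)^2 has shape L^2 M (L != M), so D-series; mu = 7 gives D_7. Both have type D_7, hence right-equivalent.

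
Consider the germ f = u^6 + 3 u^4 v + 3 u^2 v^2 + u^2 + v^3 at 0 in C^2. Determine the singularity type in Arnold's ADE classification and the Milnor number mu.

The Hessian of f at 0 has rank 1. Corank 1: A-series; mu = 2 gives A_2.

Type A_2, Milnor number mu = 2.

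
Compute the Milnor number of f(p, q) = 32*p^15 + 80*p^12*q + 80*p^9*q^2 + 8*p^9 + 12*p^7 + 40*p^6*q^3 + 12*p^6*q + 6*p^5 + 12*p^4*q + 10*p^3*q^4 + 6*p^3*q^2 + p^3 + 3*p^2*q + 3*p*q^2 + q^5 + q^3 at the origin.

The Hessian of f at 0 has rank 0. Corank 2; j^3 = (p + q)^3 is a perfect cube, so E-series; the 5-jet and mu = 8 give E_8.

8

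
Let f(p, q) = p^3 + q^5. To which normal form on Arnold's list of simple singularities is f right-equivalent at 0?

E8

The Hessian of f at 0 is [[0, 0], [0, 0]] with rank 0, so corank 2. A Groebner basis of the Jacobian ideal J(f) in C{p,q} is {q^4, p^2}; counting standard monomials gives mu = 8. Corank 2; j^3 = p^3 is a perfect cube, so E-series; the 5-jet and mu = 8 give E_8.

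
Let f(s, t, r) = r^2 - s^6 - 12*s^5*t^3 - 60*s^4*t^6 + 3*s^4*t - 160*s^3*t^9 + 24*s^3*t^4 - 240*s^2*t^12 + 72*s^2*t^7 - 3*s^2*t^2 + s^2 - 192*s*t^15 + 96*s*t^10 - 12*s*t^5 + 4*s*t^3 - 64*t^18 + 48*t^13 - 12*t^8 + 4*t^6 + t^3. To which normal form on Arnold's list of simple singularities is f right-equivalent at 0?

The Hessian of f at 0 has rank 2. Corank 1: A-series; mu = 2 gives A_2.

A_2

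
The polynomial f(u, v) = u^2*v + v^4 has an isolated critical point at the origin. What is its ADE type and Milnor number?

The Hessian of f at 0 is [[0, 0], [0, 0]] with rank 0, so corank 2. A Groebner basis of the Jacobian ideal J(f) in C{u,v} is {u^3, u^2/4 + v^3, u*v}; counting standard monomials gives mu = 5. Corank 2; j^3 = u^2*v has shape L^2 M (L != M), so D-series; mu = 5 gives D_5.

Type D_{5}, Milnor number mu = 5.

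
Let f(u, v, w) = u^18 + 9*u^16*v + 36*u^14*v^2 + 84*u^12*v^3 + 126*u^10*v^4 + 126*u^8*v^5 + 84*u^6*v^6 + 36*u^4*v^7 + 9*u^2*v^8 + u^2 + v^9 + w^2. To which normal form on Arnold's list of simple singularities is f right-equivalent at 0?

A8

The Hessian of f at 0 has rank 2. Corank 1: A-series; mu = 8 gives A_8.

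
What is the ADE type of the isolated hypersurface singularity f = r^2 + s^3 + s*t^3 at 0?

E_{7}

The Hessian of f at 0 is [[0, 0, 0], [0, 0, 0], [0, 0, 2]] with rank 1, so corank 2. A Groebner basis of the Jacobian ideal J(f) in C{s,t,r} is {s^3, s*t^2, 3*s^2 + t^3, r}; counting standard monomials gives mu = 7. Corank 2; j^3 = s^3 is a perfect cube, so E-series; the 4-jet and mu = 7 give E_7.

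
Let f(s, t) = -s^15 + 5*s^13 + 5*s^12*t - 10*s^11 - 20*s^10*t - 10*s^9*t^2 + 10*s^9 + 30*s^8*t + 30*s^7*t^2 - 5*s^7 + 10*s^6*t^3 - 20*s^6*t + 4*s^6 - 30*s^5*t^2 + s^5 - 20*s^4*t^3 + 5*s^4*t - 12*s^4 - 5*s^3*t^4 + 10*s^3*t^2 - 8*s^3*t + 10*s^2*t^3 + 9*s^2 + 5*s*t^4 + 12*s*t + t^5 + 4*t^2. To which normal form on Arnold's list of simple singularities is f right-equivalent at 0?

A_{4}

The Hessian of f at 0 is [[18, 12], [12, 8]] with rank 1, so corank 1. A Groebner basis of the Jacobian ideal J(f) in C{s,t} is {81*s/16 + t^3 + 27*t/8, s^2 - 4*t^2/9, s*t + 2*t^2/3}; counting standard monomials gives mu = 4. Corank 1: A-series; mu = 4 gives A_4.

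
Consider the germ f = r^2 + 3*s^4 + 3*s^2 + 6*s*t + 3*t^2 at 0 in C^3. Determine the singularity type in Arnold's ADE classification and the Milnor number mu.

The Hessian of f at 0 is [[6, 6, 0], [6, 6, 0], [0, 0, 2]] with rank 2, so corank 1. A Groebner basis of the Jacobian ideal J(f) in C{s,t,r} is {t^3, s + t, r}; counting standard monomials gives mu = 3. Corank 1: A-series; mu = 3 gives A_3.

Type A_3, Milnor number mu = 3.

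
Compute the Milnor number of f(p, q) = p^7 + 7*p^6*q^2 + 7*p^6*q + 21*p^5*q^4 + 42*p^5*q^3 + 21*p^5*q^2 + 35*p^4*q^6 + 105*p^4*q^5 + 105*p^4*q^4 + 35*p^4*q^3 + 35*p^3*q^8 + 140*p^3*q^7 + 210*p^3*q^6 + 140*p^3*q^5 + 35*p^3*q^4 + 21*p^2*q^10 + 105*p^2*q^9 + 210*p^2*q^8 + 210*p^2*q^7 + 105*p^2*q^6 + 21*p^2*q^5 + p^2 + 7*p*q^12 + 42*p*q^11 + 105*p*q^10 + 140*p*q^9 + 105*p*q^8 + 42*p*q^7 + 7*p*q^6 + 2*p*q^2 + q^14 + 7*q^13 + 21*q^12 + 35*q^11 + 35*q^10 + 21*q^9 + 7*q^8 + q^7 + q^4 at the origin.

The Hessian of f at 0 is [[2, 0], [0, 0]] with rank 1, so corank 1. A Groebner basis of the Jacobian ideal J(f) in C{p,q} is {p^3, p + q^2}; counting standard monomials gives mu = 6. Corank 1: A-series; mu = 6 gives A_6.

6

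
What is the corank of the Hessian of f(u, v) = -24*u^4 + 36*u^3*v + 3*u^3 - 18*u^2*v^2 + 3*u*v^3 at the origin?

2

The Hessian at 0 is [[0, 0], [0, 0]] of rank 0; hence corank 2.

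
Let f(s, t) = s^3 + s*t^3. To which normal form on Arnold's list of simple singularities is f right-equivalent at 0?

E7

The Hessian of f at 0 has rank 0. Corank 2; j^3 = s^3 is a perfect cube, so E-series; the 4-jet and mu = 7 give E_7.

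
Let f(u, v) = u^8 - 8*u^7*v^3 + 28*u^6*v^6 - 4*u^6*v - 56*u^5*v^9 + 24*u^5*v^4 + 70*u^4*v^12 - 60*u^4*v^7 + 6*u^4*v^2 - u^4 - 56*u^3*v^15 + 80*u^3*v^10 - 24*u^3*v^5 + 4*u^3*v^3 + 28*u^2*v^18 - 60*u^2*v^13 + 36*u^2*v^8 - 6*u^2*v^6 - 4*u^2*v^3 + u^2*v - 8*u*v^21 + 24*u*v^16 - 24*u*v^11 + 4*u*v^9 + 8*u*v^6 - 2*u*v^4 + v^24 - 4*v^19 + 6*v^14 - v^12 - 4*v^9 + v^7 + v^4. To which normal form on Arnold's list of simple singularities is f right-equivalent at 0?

D5

The Hessian of f at 0 has rank 0. Corank 2; j^3 = u^2*v has shape L^2 M (L != M), so D-series; mu = 5 gives D_5.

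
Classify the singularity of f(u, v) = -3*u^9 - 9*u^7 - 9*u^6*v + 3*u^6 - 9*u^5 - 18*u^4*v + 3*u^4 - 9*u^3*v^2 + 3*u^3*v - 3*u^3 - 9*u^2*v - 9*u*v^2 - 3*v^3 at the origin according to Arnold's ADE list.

E_{7}

The Hessian of f at 0 has rank 0. Corank 2; j^3 = -3*(u + v)^3 is a perfect cube, so E-series; the 4-jet and mu = 7 give E_7.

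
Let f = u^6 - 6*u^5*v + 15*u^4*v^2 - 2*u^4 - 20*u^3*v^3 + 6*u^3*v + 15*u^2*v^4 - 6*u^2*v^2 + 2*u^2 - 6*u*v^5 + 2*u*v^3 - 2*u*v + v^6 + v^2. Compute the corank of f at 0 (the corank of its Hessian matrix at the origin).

0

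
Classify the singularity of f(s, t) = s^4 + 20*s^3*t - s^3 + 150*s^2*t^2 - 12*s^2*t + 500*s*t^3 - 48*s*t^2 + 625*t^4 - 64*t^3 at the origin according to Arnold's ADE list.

The Hessian of f at 0 is [[0, 0], [0, 0]] with rank 0, so corank 2. A Groebner basis of the Jacobian ideal J(f) in C{s,t} is {t^4, s*t^2 + 13*t^3/3, s^2 + 8*s*t + 16*t^2}; counting standard monomials gives mu = 6. Corank 2; j^3 = -(s + 4*t)^3 is a perfect cube, so E-series; the 4-jet and mu = 6 give E_6.

E6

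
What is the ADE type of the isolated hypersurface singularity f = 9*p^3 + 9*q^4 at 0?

The Hessian of f at 0 has rank 0. Corank 2; j^3 = 9*p^3 is a perfect cube, so E-series; the 4-jet and mu = 6 give E_6.

E6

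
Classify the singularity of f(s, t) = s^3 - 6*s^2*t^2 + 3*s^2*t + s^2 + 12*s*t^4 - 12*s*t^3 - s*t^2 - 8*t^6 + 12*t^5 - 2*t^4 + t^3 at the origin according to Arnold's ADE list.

The Hessian of f at 0 has rank 1. Corank 1: A-series; mu = 2 gives A_2.

A_2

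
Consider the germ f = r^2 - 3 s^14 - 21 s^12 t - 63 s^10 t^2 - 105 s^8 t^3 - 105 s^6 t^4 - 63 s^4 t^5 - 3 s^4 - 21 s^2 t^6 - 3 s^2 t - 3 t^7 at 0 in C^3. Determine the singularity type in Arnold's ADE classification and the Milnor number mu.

Type D8, Milnor number mu = 8.

The Hessian of f at 0 is [[0, 0, 0], [0, 0, 0], [0, 0, 2]] with rank 1, so corank 2. A Groebner basis of the Jacobian ideal J(f) in C{s,t,r} is {s^2/7 + t^6, s^3, s*t, r}; counting standard monomials gives mu = 8. Corank 2; j^3 = -3*s^2*t has shape L^2 M (L != M), so D-series; mu = 8 gives D_8.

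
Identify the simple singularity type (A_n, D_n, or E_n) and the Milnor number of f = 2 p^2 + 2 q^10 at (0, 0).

The Hessian of f at 0 is [[4, 0], [0, 0]] with rank 1, so corank 1. A Groebner basis of the Jacobian ideal J(f) in C{p,q} is {q^9, p}; counting standard monomials gives mu = 9. Corank 1: A-series; mu = 9 gives A_9.

Type A9, Milnor number mu = 9.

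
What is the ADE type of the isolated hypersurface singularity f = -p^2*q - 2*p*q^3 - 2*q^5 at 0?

D_6

The Hessian of f at 0 is [[0, 0], [0, 0]] with rank 0, so corank 2. A Groebner basis of the Jacobian ideal J(f) in C{p,q} is {p^3, p^2*q, -p^2/4 + p*q^2, p*q + q^3}; counting standard monomials gives mu = 6. Corank 2; j^3 = -p^2*q has shape L^2 M (L != M), so D-series; mu = 6 gives D_6.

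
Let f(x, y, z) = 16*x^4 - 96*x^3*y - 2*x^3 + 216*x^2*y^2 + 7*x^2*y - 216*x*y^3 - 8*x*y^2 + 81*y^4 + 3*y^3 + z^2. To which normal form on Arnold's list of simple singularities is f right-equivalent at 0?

D_5

The Hessian of f at 0 has rank 1. Corank 2; j^3 = -(x - y)^2*(2*x - 3*y) has shape L^2 M (L != M), so D-series; mu = 5 gives D_5.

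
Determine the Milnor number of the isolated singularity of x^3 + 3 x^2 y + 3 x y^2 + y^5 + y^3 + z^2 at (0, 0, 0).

8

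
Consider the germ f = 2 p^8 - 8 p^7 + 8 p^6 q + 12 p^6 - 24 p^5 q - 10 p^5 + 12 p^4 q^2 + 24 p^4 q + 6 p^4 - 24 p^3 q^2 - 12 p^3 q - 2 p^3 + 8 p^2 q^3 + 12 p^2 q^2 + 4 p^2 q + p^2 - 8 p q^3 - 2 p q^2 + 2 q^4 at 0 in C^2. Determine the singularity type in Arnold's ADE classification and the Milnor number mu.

Type A_{3}, Milnor number mu = 3.

The Hessian of f at 0 has rank 1. Corank 1: A-series; mu = 3 gives A_3.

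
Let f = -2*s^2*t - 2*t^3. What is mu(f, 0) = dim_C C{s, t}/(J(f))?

The Hessian of f at 0 is [[0, 0], [0, 0]] with rank 0, so corank 2. A Groebner basis of the Jacobian ideal J(f) in C{s,t} is {t^3, s^2 + 3*t^2, s*t}; counting standard monomials gives mu = 4. Corank 2; j^3 = -2*t*(s^2 + t^2) splits into three distinct lines over C (the quadratic factor has nonzero discriminant), so D_4.

4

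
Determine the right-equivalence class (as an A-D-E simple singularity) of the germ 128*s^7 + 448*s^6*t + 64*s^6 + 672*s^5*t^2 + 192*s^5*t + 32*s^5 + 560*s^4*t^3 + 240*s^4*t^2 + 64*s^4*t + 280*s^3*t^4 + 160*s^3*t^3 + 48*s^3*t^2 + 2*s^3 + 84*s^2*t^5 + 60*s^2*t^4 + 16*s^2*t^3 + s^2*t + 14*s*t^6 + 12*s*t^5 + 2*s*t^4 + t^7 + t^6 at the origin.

The Hessian of f at 0 is [[0, 0], [0, 0]] with rank 0, so corank 2. A Groebner basis of the Jacobian ideal J(f) in C{s,t} is {2*s^2 + s*t + t^4, s^3, s^2*t, -s^2/6 + s*t^2}; counting standard monomials gives mu = 7. Corank 2; j^3 = s^2*(2*s + t) has shape L^2 M (L != M), so D-series; mu = 7 gives D_7.

D7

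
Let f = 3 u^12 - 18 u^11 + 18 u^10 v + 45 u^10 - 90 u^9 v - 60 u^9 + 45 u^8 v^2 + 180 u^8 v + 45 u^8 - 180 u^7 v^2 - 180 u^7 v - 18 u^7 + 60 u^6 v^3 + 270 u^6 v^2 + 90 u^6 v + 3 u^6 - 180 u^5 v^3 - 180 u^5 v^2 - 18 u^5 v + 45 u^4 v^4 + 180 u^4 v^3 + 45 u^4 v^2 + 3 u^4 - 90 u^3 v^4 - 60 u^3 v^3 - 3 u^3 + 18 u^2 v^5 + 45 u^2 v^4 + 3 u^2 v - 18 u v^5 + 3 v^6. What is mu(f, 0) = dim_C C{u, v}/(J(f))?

The Hessian of f at 0 has rank 0. Corank 2; j^3 = -3*u^2*(u - v) has shape L^2 M (L != M), so D-series; mu = 7 gives D_7.

7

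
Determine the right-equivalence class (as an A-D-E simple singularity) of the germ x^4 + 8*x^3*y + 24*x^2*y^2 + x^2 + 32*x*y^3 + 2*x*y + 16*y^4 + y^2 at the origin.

The Hessian of f at 0 is [[2, 2], [2, 2]] with rank 1, so corank 1. A Groebner basis of the Jacobian ideal J(f) in C{x,y} is {y^3, x + y}; counting standard monomials gives mu = 3. Corank 1: A-series; mu = 3 gives A_3.

A_3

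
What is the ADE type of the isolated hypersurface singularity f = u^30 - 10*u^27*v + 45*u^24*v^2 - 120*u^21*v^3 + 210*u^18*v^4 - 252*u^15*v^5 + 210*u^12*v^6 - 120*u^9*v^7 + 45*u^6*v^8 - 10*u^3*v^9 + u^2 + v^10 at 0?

The Hessian of f at 0 is [[2, 0], [0, 0]] with rank 1, so corank 1. A Groebner basis of the Jacobian ideal J(f) in C{u,v} is {v^9, u}; counting standard monomials gives mu = 9. Corank 1: A-series; mu = 9 gives A_9.

A_9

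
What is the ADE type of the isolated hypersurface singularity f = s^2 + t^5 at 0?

A_{4}

The Hessian of f at 0 is [[2, 0], [0, 0]] with rank 1, so corank 1. A Groebner basis of the Jacobian ideal J(f) in C{s,t} is {t^4, s}; counting standard monomials gives mu = 4. Corank 1: A-series; mu = 4 gives A_4.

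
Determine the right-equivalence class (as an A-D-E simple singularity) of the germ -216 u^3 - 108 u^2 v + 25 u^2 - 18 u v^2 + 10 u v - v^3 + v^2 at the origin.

A_{2}

The Hessian of f at 0 has rank 1. Corank 1: A-series; mu = 2 gives A_2.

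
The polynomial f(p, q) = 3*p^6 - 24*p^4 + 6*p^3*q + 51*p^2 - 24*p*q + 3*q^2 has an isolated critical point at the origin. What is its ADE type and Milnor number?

The Hessian of f at 0 has rank 2. Corank 0: nondegenerate Morse point, so A_1.

Type A1, Milnor number mu = 1.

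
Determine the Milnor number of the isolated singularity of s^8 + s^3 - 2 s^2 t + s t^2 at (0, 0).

9

The Hessian of f at 0 has rank 0. Corank 2; j^3 = s*(s - t)^2 has shape L^2 M (L != M), so D-series; mu = 9 gives D_9.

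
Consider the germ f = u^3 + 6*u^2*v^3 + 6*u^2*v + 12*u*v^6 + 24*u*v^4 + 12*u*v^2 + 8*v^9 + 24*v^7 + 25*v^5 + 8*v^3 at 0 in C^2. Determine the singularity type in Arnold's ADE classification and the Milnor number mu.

Type E8, Milnor number mu = 8.

The Hessian of f at 0 has rank 0. Corank 2; j^3 = (u + 2*v)^3 is a perfect cube, so E-series; the 5-jet and mu = 8 give E_8.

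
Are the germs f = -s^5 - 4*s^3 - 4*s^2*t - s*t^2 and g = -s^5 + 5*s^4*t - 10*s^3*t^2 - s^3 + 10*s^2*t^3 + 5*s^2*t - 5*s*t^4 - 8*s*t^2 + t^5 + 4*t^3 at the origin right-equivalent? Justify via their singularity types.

Yes.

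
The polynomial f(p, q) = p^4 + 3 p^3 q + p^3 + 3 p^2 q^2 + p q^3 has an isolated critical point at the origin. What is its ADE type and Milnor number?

Type E7, Milnor number mu = 7.

The Hessian of f at 0 has rank 0. Corank 2; j^3 = p^3 is a perfect cube, so E-series; the 4-jet and mu = 7 give E_7.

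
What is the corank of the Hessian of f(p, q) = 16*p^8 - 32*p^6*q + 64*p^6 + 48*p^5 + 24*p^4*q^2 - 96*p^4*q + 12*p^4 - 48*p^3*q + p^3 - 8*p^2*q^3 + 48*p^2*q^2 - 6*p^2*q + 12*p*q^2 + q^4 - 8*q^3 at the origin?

2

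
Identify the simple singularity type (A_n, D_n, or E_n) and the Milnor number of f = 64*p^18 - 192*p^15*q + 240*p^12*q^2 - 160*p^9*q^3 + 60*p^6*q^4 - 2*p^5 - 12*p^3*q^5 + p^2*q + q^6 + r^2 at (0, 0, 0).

Type D_{7}, Milnor number mu = 7.

The Hessian of f at 0 has rank 1. Corank 2; j^3 = p^2*q has shape L^2 M (L != M), so D-series; mu = 7 gives D_7.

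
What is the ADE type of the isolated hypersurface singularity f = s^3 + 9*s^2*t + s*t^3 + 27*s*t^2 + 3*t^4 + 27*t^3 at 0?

E_{7}

The Hessian of f at 0 has rank 0. Corank 2; j^3 = (s + 3*t)^3 is a perfect cube, so E-series; the 4-jet and mu = 7 give E_7.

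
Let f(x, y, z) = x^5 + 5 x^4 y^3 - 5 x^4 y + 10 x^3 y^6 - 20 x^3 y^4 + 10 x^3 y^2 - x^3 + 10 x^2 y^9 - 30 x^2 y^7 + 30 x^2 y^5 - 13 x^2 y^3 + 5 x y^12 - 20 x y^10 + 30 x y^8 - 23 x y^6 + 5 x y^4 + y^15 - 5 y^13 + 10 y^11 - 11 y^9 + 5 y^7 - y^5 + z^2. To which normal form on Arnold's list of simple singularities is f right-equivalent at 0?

The Hessian of f at 0 is [[0, 0, 0], [0, 0, 0], [0, 0, 2]] with rank 1, so corank 2. A Groebner basis of the Jacobian ideal J(f) in C{x,y,z} is {x^2/2 + x*y^3, 2*x^2 + y^4, x^3, x^2*y, z}; counting standard monomials gives mu = 8. Corank 2; j^3 = -x^3 is a perfect cube, so E-series; the 5-jet and mu = 8 give E_8.

E_8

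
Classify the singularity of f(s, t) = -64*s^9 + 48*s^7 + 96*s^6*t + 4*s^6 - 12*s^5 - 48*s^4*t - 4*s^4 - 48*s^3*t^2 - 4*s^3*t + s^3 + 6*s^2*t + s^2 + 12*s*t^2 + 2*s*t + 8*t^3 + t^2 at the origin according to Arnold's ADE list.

A2

The Hessian of f at 0 is [[2, 2], [2, 2]] with rank 1, so corank 1. A Groebner basis of the Jacobian ideal J(f) in C{s,t} is {t^2, s + t}; counting standard monomials gives mu = 2. Corank 1: A-series; mu = 2 gives A_2.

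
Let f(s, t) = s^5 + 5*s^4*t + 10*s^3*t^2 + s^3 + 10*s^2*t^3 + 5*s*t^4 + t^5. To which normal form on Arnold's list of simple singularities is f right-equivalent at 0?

E8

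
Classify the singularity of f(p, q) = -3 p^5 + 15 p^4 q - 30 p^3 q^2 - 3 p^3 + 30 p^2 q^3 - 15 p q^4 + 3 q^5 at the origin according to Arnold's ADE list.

E8

The Hessian of f at 0 has rank 0. Corank 2; j^3 = -3*p^3 is a perfect cube, so E-series; the 5-jet and mu = 8 give E_8.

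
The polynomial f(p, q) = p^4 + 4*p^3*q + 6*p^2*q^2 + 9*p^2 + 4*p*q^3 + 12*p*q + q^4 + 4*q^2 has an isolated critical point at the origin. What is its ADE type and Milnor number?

Type A_3, Milnor number mu = 3.

The Hessian of f at 0 has rank 1. Corank 1: A-series; mu = 3 gives A_3.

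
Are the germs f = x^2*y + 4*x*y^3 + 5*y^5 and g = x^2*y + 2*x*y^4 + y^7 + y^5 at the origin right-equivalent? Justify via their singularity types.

Yes.

The Hessian of f at 0 has rank 0. Corank 2; j^3 = x^2*y has shape L^2 M (L != M), so D-series; mu = 6 gives D_6. The Hessian of g at 0 has rank 0. Corank 2; j^3 = x^2*y has shape L^2 M (L != M), so D-series; mu = 6 gives D_6. Both have type D_6, hence right-equivalent.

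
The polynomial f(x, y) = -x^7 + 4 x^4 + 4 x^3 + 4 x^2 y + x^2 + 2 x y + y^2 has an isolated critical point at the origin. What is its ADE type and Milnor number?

Type A_6, Milnor number mu = 6.

The Hessian of f at 0 has rank 1. Corank 1: A-series; mu = 6 gives A_6.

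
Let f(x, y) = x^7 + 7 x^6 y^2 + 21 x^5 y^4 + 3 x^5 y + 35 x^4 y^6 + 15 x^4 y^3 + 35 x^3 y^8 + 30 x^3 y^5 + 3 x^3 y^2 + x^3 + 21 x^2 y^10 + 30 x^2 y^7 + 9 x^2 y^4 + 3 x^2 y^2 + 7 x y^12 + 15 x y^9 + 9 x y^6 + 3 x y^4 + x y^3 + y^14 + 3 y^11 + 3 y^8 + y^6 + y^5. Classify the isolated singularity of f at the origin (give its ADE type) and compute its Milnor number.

Type E_{7}, Milnor number mu = 7.

The Hessian of f at 0 has rank 0. Corank 2; j^3 = x^3 is a perfect cube, so E-series; the 4-jet and mu = 7 give E_7.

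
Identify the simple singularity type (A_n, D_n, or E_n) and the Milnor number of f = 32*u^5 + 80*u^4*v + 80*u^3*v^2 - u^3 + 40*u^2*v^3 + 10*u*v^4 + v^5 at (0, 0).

Type E_{8}, Milnor number mu = 8.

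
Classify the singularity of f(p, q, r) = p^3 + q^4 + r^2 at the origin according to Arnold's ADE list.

E_{6}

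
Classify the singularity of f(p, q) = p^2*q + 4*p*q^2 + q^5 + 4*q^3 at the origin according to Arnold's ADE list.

The Hessian of f at 0 is [[0, 0], [0, 0]] with rank 0, so corank 2. A Groebner basis of the Jacobian ideal J(f) in C{p,q} is {p^2/5 + q^4 - 4*q^2/5, p^3 + 8*q^3, p*q + 2*q^2}; counting standard monomials gives mu = 6. Corank 2; j^3 = q*(p + 2*q)^2 has shape L^2 M (L != M), so D-series; mu = 6 gives D_6.

D_6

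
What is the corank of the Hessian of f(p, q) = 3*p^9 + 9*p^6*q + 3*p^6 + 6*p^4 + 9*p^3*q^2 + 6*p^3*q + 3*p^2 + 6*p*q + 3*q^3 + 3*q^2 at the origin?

1

The Hessian at 0 is [[6, 6], [6, 6]] of rank 1; hence corank 1.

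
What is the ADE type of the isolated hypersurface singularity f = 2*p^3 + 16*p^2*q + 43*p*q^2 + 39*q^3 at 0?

D_4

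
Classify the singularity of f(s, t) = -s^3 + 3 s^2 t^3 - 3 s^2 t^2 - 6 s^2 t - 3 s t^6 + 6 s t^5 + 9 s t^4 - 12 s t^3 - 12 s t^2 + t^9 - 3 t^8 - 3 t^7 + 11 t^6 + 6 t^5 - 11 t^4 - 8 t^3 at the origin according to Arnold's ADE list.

The Hessian of f at 0 has rank 0. Corank 2; j^3 = -(s + 2*t)^3 is a perfect cube, so E-series; the 4-jet and mu = 6 give E_6.

E_{6}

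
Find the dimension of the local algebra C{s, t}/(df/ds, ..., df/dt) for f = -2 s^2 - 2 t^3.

2

The Hessian of f at 0 is [[-4, 0], [0, 0]] with rank 1, so corank 1. A Groebner basis of the Jacobian ideal J(f) in C{s,t} is {t^2, s}; counting standard monomials gives mu = 2. Corank 1: A-series; mu = 2 gives A_2.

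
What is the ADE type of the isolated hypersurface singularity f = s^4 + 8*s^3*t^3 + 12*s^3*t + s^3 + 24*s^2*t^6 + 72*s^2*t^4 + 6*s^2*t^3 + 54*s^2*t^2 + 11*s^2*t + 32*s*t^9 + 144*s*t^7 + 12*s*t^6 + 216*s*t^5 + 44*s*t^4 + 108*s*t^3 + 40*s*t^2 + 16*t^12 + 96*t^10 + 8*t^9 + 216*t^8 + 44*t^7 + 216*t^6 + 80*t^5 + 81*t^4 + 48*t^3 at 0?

D_5

The Hessian of f at 0 is [[0, 0], [0, 0]] with rank 0, so corank 2. A Groebner basis of the Jacobian ideal J(f) in C{s,t} is {s*t^2 + s*t + 4*t^2, -s*t/4 + t^3 - t^2, s^2 + 7*s*t + 12*t^2}; counting standard monomials gives mu = 5. Corank 2; j^3 = (s + 3*t)*(s + 4*t)^2 has shape L^2 M (L != M), so D-series; mu = 5 gives D_5.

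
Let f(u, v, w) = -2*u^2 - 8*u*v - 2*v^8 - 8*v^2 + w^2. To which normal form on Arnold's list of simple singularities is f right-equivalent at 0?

The Hessian of f at 0 is [[-4, -8, 0], [-8, -16, 0], [0, 0, 2]] with rank 2, so corank 1. A Groebner basis of the Jacobian ideal J(f) in C{u,v,w} is {v^7, u + 2*v, w}; counting standard monomials gives mu = 7. Corank 1: A-series; mu = 7 gives A_7.

A_{7}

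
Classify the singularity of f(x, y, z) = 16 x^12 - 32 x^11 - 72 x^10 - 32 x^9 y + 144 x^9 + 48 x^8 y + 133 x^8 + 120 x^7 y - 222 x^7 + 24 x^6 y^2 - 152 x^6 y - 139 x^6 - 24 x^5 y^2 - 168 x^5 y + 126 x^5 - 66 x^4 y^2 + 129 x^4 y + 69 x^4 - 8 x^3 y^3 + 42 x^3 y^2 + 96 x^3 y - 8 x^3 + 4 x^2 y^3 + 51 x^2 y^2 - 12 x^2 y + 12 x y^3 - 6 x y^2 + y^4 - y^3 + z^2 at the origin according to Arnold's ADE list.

E_6

The Hessian of f at 0 is [[0, 0, 0], [0, 0, 0], [0, 0, 2]] with rank 1, so corank 2. A Groebner basis of the Jacobian ideal J(f) in C{x,y,z} is {x^3 - 6*x^2 - 6*x*y - 3*y^2/2, x^2*y + 14*x^2 + 14*x*y + 7*y^2/2, -32*x^2 + x*y^2 - 32*x*y - 8*y^2, 72*x^2 + 72*x*y + y^3 + 18*y^2, z}; counting standard monomials gives mu = 6. Corank 2; j^3 = -(2*x + y)^3 is a perfect cube, so E-series; the 4-jet and mu = 6 give E_6.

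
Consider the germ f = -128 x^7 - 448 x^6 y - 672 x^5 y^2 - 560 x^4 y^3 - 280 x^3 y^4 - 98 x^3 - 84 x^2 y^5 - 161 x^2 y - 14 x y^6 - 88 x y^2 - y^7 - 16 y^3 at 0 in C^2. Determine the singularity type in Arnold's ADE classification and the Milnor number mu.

Type D8, Milnor number mu = 8.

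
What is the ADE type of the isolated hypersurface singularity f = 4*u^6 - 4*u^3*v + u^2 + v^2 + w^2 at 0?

The Hessian of f at 0 has rank 3. Corank 0: nondegenerate Morse point, so A_1.

A_1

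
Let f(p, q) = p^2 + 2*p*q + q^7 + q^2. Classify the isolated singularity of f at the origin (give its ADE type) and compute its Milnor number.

Type A6, Milnor number mu = 6.

The Hessian of f at 0 has rank 1. Corank 1: A-series; mu = 6 gives A_6.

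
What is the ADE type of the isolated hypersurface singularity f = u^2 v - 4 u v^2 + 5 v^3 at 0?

D_{4}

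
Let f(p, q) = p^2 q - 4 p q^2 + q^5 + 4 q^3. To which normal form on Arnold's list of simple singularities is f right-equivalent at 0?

The Hessian of f at 0 has rank 0. Corank 2; j^3 = q*(p - 2*q)^2 has shape L^2 M (L != M), so D-series; mu = 6 gives D_6.

D6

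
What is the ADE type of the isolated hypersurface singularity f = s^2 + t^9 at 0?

A8

The Hessian of f at 0 is [[2, 0], [0, 0]] with rank 1, so corank 1. A Groebner basis of the Jacobian ideal J(f) in C{s,t} is {t^8, s}; counting standard monomials gives mu = 8. Corank 1: A-series; mu = 8 gives A_8.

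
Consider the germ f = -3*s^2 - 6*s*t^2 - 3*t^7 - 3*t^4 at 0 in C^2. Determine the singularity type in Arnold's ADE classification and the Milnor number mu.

The Hessian of f at 0 has rank 1. Corank 1: A-series; mu = 6 gives A_6.

Type A_6, Milnor number mu = 6.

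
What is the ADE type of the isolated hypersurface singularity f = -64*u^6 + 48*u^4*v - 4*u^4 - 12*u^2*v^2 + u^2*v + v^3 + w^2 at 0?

D_{4}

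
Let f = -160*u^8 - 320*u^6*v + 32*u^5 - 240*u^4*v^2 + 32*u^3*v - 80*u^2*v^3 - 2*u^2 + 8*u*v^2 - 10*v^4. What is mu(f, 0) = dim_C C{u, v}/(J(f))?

3

The Hessian of f at 0 has rank 1. Corank 1: A-series; mu = 3 gives A_3.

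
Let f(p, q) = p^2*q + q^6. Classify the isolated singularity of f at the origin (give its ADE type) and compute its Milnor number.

Type D_{7}, Milnor number mu = 7.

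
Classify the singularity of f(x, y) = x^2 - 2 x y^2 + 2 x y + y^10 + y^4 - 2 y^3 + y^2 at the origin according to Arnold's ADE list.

A_{9}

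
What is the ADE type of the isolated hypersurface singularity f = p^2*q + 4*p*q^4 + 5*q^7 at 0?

D8

The Hessian of f at 0 has rank 0. Corank 2; j^3 = p^2*q has shape L^2 M (L != M), so D-series; mu = 8 gives D_8.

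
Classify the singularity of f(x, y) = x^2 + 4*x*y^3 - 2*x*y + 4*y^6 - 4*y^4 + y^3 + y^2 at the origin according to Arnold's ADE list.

A2

The Hessian of f at 0 is [[2, -2], [-2, 2]] with rank 1, so corank 1. A Groebner basis of the Jacobian ideal J(f) in C{x,y} is {y^2, x - y}; counting standard monomials gives mu = 2. Corank 1: A-series; mu = 2 gives A_2.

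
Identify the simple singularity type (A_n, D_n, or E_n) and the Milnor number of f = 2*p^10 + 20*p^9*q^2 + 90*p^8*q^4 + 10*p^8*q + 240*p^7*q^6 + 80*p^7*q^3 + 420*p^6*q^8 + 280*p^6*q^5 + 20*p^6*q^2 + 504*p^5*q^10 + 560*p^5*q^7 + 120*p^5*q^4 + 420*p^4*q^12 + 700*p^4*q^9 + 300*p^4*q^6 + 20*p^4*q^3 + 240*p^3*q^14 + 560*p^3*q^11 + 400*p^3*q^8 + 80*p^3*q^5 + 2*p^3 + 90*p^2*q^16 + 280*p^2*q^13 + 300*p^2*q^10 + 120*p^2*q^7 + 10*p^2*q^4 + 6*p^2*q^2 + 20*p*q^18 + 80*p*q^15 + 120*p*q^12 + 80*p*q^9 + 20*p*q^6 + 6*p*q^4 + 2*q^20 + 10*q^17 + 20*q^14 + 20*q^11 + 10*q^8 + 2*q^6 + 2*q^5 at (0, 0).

Type E8, Milnor number mu = 8.

The Hessian of f at 0 is [[0, 0], [0, 0]] with rank 0, so corank 2. A Groebner basis of the Jacobian ideal J(f) in C{p,q} is {q^4, p^3, p^2/2 + p*q^2}; counting standard monomials gives mu = 8. Corank 2; j^3 = 2*p^3 is a perfect cube, so E-series; the 5-jet and mu = 8 give E_8.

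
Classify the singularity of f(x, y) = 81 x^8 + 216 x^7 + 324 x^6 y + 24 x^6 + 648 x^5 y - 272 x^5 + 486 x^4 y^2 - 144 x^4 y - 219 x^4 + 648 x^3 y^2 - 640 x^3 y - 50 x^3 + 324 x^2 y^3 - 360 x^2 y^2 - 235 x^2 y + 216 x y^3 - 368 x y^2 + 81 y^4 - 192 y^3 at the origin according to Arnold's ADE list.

The Hessian of f at 0 has rank 0. Corank 2; j^3 = -(2*x + 3*y)*(5*x + 8*y)^2 has shape L^2 M (L != M), so D-series; mu = 5 gives D_5.

D_{5}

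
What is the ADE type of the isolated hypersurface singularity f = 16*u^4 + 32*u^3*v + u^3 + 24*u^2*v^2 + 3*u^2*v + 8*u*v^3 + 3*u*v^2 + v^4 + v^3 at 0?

E_6

The Hessian of f at 0 has rank 0. Corank 2; j^3 = (u + v)^3 is a perfect cube, so E-series; the 4-jet and mu = 6 give E_6.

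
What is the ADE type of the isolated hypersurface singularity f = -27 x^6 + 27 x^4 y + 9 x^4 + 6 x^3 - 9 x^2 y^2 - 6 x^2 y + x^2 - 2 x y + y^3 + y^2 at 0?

A2

The Hessian of f at 0 is [[2, -2], [-2, 2]] with rank 1, so corank 1. A Groebner basis of the Jacobian ideal J(f) in C{x,y} is {y^2, x - y}; counting standard monomials gives mu = 2. Corank 1: A-series; mu = 2 gives A_2.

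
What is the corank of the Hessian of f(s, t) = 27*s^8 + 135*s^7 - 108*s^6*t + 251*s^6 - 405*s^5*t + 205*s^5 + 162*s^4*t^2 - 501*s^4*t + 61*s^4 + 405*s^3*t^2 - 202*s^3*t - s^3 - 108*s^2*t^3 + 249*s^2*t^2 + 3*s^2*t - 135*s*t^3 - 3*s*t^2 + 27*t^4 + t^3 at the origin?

2

Hessian at 0 has rank 0.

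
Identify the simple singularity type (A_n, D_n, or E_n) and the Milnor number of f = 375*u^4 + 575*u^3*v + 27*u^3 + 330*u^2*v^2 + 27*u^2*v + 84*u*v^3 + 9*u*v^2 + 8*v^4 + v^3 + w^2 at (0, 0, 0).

Type E7, Milnor number mu = 7.

The Hessian of f at 0 is [[0, 0, 0], [0, 0, 0], [0, 0, 2]] with rank 1, so corank 2. A Groebner basis of the Jacobian ideal J(f) in C{u,v,w} is {19683*u^2/25 + 13122*u*v/25 + v^4 + 27*v^3/25 + 2187*v^2/25, u^3 + 297*u^2/25 + 198*u*v/25 + 4*v^3/75 + 33*v^2/25, u^2*v - 567*u^2/25 - 378*u*v/25 - 32*v^3/225 - 63*v^2/25, 162*u^2/5 + u*v^2 + 108*u*v/5 + 17*v^3/45 + 18*v^2/5, w}; counting standard monomials gives mu = 7. Corank 2; j^3 = (3*u + v)^3 is a perfect cube, so E-series; the 4-jet and mu = 7 give E_7.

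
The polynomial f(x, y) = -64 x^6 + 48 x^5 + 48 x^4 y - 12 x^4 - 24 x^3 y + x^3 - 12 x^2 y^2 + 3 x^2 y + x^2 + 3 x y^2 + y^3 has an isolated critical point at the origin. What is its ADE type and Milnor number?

Type A2, Milnor number mu = 2.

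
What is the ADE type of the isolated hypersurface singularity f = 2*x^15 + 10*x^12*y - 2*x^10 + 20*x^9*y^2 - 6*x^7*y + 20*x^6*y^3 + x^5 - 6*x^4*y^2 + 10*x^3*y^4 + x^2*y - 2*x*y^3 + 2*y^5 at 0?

The Hessian of f at 0 has rank 0. Corank 2; j^3 = x^2*y has shape L^2 M (L != M), so D-series; mu = 6 gives D_6.

D6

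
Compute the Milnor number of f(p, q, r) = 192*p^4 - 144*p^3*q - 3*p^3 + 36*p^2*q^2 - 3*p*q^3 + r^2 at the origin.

The Hessian of f at 0 has rank 1. Corank 2; j^3 = -3*p^3 is a perfect cube, so E-series; the 4-jet and mu = 7 give E_7.

7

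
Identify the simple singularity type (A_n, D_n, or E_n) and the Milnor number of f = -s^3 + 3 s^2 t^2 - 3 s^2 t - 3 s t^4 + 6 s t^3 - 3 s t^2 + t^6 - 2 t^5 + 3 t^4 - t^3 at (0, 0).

Type E8, Milnor number mu = 8.

The Hessian of f at 0 has rank 0. Corank 2; j^3 = -(s + t)^3 is a perfect cube, so E-series; the 5-jet and mu = 8 give E_8.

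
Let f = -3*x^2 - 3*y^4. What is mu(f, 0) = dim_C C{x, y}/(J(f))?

3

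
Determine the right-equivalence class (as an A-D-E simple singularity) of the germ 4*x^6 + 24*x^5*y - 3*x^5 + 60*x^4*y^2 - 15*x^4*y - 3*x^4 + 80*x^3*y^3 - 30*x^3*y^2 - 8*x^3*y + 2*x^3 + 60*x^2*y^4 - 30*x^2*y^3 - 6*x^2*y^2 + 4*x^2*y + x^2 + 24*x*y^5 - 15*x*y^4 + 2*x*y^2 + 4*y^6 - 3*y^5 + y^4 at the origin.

A4

The Hessian of f at 0 has rank 1. Corank 1: A-series; mu = 4 gives A_4.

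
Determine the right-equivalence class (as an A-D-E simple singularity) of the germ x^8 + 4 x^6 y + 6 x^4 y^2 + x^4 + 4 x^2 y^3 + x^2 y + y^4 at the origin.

D_5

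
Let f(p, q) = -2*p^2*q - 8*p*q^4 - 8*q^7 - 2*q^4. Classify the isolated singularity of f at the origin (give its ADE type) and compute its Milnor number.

The Hessian of f at 0 has rank 0. Corank 2; j^3 = -2*p^2*q has shape L^2 M (L != M), so D-series; mu = 5 gives D_5.

Type D5, Milnor number mu = 5.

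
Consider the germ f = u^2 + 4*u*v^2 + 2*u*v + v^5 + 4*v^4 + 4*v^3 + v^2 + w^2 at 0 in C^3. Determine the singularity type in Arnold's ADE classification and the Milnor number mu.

Type A4, Milnor number mu = 4.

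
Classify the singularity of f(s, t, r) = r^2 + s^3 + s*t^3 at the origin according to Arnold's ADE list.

E7

The Hessian of f at 0 has rank 1. Corank 2; j^3 = s^3 is a perfect cube, so E-series; the 4-jet and mu = 7 give E_7.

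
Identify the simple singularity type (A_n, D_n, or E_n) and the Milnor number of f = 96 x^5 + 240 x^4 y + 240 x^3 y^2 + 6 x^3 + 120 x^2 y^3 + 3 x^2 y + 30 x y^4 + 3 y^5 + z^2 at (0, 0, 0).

Type D6, Milnor number mu = 6.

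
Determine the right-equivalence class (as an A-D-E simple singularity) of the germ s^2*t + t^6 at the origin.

The Hessian of f at 0 is [[0, 0], [0, 0]] with rank 0, so corank 2. A Groebner basis of the Jacobian ideal J(f) in C{s,t} is {s^2/6 + t^5, s^3, s*t}; counting standard monomials gives mu = 7. Corank 2; j^3 = s^2*t has shape L^2 M (L != M), so D-series; mu = 7 gives D_7.

D7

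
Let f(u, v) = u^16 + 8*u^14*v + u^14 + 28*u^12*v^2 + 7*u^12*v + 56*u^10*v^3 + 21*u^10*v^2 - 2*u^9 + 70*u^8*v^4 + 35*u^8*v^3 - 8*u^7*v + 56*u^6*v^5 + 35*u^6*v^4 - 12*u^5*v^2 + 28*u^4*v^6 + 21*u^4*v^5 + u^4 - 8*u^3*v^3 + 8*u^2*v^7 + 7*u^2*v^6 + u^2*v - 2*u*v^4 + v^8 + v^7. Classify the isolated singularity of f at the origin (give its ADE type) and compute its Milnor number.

Type D_{9}, Milnor number mu = 9.

The Hessian of f at 0 has rank 0. Corank 2; j^3 = u^2*v has shape L^2 M (L != M), so D-series; mu = 9 gives D_9.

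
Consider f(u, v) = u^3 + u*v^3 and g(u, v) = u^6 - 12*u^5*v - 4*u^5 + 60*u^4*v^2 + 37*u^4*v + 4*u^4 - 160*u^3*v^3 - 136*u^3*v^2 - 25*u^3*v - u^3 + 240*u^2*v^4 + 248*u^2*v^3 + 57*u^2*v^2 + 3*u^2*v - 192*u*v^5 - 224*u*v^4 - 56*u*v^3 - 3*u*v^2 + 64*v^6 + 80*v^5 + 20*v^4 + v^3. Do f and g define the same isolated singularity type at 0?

Yes.

The Hessian of f at 0 has rank 0. Corank 2; j^3 = u^3 is a perfect cube, so E-series; the 4-jet and mu = 7 give E_7. The Hessian of g at 0 has rank 0. Corank 2; j^3 = -(u - v)^3 is a perfect cube, so E-series; the 4-jet and mu = 7 give E_7. Both have type E_7, hence right-equivalent.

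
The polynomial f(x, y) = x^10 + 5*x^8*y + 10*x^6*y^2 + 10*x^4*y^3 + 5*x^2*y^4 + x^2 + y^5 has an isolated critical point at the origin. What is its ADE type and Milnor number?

The Hessian of f at 0 has rank 1. Corank 1: A-series; mu = 4 gives A_4.

Type A_{4}, Milnor number mu = 4.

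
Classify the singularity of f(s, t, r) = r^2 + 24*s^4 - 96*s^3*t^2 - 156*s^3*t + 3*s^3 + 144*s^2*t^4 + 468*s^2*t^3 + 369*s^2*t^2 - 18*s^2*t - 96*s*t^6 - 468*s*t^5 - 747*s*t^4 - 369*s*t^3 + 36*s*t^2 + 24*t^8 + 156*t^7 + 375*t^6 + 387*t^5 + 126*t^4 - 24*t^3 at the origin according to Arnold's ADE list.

E_7

The Hessian of f at 0 has rank 1. Corank 2; j^3 = 3*(s - 2*t)^3 is a perfect cube, so E-series; the 4-jet and mu = 7 give E_7.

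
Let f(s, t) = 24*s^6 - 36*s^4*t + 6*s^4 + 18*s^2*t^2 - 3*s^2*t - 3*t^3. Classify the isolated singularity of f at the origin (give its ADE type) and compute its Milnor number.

The Hessian of f at 0 has rank 0. Corank 2; j^3 = -3*t*(s^2 + t^2) splits into three distinct lines over C (the quadratic factor has nonzero discriminant), so D_4.

Type D_{4}, Milnor number mu = 4.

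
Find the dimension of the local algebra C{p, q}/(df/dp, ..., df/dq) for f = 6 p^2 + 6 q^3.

2

The Hessian of f at 0 is [[12, 0], [0, 0]] with rank 1, so corank 1. A Groebner basis of the Jacobian ideal J(f) in C{p,q} is {q^2, p}; counting standard monomials gives mu = 2. Corank 1: A-series; mu = 2 gives A_2.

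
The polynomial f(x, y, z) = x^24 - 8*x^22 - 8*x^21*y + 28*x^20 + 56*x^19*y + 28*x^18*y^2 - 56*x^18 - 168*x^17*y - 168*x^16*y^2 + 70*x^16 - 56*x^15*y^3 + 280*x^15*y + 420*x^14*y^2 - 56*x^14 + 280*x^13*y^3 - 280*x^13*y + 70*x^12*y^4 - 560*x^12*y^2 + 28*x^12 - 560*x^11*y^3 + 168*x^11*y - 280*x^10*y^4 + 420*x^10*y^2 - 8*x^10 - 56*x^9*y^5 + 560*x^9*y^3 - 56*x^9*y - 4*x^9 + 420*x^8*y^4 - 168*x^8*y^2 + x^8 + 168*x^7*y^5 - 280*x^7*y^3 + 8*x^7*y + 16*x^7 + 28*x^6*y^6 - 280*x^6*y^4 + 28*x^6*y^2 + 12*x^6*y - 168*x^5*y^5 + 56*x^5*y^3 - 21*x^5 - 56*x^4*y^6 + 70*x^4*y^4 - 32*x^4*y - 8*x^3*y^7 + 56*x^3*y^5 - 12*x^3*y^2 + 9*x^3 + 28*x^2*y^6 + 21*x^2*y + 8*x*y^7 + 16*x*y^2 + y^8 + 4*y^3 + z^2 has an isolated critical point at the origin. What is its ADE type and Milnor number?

Type D9, Milnor number mu = 9.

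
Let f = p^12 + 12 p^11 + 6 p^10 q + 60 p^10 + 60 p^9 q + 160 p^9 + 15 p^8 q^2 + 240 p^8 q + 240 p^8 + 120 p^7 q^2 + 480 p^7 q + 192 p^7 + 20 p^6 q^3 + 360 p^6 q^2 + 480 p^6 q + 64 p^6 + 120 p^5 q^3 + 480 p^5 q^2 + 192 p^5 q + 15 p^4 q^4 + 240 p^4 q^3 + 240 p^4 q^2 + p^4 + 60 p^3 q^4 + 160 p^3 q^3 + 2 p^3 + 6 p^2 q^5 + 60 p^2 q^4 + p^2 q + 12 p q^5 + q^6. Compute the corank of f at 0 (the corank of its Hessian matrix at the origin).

2

The Hessian at 0 is [[0, 0], [0, 0]] of rank 0; hence corank 2.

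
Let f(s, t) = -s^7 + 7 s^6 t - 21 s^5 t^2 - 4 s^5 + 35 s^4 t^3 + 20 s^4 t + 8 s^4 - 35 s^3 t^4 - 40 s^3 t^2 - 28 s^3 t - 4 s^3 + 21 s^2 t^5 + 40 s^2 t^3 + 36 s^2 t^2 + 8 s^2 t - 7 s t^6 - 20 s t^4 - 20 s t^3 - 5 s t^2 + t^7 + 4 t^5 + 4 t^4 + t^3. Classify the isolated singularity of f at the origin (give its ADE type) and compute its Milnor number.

The Hessian of f at 0 has rank 0. Corank 2; j^3 = -(s - t)*(2*s - t)^2 has shape L^2 M (L != M), so D-series; mu = 8 gives D_8.

Type D8, Milnor number mu = 8.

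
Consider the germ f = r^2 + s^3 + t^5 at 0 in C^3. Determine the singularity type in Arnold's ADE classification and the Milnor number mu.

The Hessian of f at 0 has rank 1. Corank 2; j^3 = s^3 is a perfect cube, so E-series; the 5-jet and mu = 8 give E_8.

Type E_{8}, Milnor number mu = 8.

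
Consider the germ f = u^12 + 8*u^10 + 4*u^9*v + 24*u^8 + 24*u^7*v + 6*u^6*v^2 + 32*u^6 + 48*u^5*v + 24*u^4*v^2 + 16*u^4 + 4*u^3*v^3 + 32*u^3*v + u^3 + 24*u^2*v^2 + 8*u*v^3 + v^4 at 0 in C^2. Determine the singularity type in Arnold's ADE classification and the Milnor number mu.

The Hessian of f at 0 has rank 0. Corank 2; j^3 = u^3 is a perfect cube, so E-series; the 4-jet and mu = 6 give E_6.

Type E6, Milnor number mu = 6.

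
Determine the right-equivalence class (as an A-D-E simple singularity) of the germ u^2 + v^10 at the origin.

A9

The Hessian of f at 0 is [[2, 0], [0, 0]] with rank 1, so corank 1. A Groebner basis of the Jacobian ideal J(f) in C{u,v} is {v^9, u}; counting standard monomials gives mu = 9. Corank 1: A-series; mu = 9 gives A_9.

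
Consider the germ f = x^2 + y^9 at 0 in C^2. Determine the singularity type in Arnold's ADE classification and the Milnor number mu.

Type A_8, Milnor number mu = 8.

The Hessian of f at 0 has rank 1. Corank 1: A-series; mu = 8 gives A_8.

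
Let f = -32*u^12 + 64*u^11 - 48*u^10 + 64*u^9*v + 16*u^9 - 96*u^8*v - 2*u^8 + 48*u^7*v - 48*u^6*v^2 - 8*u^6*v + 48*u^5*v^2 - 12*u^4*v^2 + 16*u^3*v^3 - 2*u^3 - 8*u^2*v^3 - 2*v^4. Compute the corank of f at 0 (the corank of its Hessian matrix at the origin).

The Hessian at 0 is [[0, 0], [0, 0]] of rank 0; hence corank 2.

2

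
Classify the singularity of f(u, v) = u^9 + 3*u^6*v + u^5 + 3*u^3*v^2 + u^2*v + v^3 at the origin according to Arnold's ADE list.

D4

The Hessian of f at 0 has rank 0. Corank 2; j^3 = v*(u^2 + v^2) splits into three distinct lines over C (the quadratic factor has nonzero discriminant), so D_4.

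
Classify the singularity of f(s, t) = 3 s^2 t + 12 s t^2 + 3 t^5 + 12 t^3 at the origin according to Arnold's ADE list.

D_{6}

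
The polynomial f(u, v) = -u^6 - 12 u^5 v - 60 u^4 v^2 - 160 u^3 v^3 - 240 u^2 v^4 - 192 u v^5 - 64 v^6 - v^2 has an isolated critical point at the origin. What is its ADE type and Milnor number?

Type A_{5}, Milnor number mu = 5.

The Hessian of f at 0 has rank 1. Corank 1: A-series; mu = 5 gives A_5.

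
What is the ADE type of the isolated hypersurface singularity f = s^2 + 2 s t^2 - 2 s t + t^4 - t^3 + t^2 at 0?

A_{2}

The Hessian of f at 0 has rank 1. Corank 1: A-series; mu = 2 gives A_2.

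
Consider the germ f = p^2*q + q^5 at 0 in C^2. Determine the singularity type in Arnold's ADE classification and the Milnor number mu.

Type D_6, Milnor number mu = 6.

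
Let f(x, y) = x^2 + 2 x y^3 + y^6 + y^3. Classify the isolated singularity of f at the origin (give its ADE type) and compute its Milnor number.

The Hessian of f at 0 has rank 1. Corank 1: A-series; mu = 2 gives A_2.

Type A_{2}, Milnor number mu = 2.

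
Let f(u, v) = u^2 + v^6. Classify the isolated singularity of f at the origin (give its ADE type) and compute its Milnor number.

Type A5, Milnor number mu = 5.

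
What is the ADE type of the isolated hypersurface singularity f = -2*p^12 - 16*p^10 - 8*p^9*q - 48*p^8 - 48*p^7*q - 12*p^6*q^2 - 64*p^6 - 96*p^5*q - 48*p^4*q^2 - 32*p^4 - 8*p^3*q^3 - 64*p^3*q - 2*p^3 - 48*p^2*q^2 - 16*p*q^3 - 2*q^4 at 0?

The Hessian of f at 0 is [[0, 0], [0, 0]] with rank 0, so corank 2. A Groebner basis of the Jacobian ideal J(f) in C{p,q} is {q^4, p*q^2 + q^3/6, p^2}; counting standard monomials gives mu = 6. Corank 2; j^3 = -2*p^3 is a perfect cube, so E-series; the 4-jet and mu = 6 give E_6.

E_6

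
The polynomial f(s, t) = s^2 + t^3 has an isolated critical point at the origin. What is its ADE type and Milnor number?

The Hessian of f at 0 is [[2, 0], [0, 0]] with rank 1, so corank 1. A Groebner basis of the Jacobian ideal J(f) in C{s,t} is {t^2, s}; counting standard monomials gives mu = 2. Corank 1: A-series; mu = 2 gives A_2.

Type A_{2}, Milnor number mu = 2.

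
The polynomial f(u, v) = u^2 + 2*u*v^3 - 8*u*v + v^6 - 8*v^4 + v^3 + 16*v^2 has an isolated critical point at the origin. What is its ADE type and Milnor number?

Type A_{2}, Milnor number mu = 2.

The Hessian of f at 0 is [[2, -8], [-8, 32]] with rank 1, so corank 1. A Groebner basis of the Jacobian ideal J(f) in C{u,v} is {v^2, u - 4*v}; counting standard monomials gives mu = 2. Corank 1: A-series; mu = 2 gives A_2.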